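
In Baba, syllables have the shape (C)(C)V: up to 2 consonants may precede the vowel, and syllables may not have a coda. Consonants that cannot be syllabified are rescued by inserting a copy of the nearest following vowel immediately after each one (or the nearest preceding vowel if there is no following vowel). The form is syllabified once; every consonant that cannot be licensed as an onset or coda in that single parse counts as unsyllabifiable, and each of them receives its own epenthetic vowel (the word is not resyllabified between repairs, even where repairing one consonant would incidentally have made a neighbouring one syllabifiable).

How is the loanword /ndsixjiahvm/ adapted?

The consonants /n/, /h/, /v/, /m/ cannot be parsed into a legal (C)(C)V syllable (no codas are permitted; onsets may contain at most 2 consonants).
Epenthesis after each stranded consonant: /n/ → /ni/, /h/ → /ha/, /v/ → /va/, /m/ → /ma/.

nidsixjiahavama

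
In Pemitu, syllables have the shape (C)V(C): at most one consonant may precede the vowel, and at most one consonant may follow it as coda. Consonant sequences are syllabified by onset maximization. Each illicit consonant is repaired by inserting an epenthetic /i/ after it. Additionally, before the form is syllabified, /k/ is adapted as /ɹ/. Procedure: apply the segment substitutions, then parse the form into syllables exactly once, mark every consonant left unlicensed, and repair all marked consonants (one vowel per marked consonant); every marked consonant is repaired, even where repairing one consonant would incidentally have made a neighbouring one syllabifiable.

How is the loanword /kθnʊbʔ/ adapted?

Substitution: /k/ → /ɹ/, giving /ɹθnʊbʔ/.
The consonants /ɹ/, /θ/, /ʔ/ cannot be parsed into a legal (C)V(C) syllable (at most one coda consonant is licensed; onsets are limited to one consonant).
Each unlicensed consonant becomes the onset of a new syllable: /ɹ/ → /ɹi/, /θ/ → /θi/, /ʔ/ → /ʔi/.

ɹiθinʊbʔi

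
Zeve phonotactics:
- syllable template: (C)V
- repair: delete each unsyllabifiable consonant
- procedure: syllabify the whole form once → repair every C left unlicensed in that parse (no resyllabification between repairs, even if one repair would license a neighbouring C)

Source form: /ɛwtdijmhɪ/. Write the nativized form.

Syllabifying with onset maximization leaves /w/, /t/, /j/, /m/ stranded (no codas are permitted; onsets are limited to one consonant).
Deleting the stranded consonants removes /w/, /t/, /j/, /m/.

ɛdihɪ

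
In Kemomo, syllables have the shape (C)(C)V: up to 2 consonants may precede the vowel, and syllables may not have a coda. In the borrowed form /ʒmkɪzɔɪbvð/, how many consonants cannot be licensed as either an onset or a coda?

4

Syllabifying with onset maximization leaves /ʒ/, /b/, /v/, /ð/ stranded (no codas are permitted; onsets may contain at most 2 consonants).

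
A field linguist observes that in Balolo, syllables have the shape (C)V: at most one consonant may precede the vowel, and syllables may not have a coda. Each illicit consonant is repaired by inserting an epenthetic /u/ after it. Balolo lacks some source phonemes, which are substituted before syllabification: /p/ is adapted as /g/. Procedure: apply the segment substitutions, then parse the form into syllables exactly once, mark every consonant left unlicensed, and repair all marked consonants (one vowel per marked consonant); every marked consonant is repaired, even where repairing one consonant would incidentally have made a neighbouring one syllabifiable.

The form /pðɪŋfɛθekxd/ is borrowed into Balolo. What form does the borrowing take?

guðɪŋufɛθekuxudu

Substitution: /p/ → /g/, giving /gðɪŋfɛθekxd/.
Under (C)V, the unsyllabifiable consonants are /g/, /ŋ/, /k/, /x/, /d/ (no codas are permitted; onsets are limited to one consonant).
Epenthesis after each stranded consonant: /g/ → /gu/, /ŋ/ → /ŋu/, /k/ → /ku/, /x/ → /xu/, /d/ → /du/.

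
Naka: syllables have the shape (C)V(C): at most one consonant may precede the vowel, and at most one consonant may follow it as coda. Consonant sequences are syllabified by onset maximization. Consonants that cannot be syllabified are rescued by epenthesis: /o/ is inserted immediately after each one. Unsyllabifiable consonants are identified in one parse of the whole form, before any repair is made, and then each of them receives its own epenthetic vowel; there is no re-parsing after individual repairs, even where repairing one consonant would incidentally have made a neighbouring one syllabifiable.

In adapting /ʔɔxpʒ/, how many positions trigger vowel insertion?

2

The unsyllabifiable consonants are /p/, /ʒ/; each receives one epenthetic vowel.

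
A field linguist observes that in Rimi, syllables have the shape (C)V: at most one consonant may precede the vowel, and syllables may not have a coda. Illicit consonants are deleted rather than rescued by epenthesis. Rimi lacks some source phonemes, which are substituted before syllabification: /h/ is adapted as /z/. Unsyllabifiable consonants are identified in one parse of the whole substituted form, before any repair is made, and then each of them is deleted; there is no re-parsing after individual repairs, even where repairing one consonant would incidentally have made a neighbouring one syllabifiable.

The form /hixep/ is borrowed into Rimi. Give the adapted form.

zixe

Substitution: /h/ → /z/, giving /zixep/.
The consonants /p/ cannot be parsed into a legal (C)V syllable (no codas are permitted; onsets are limited to one consonant).
Deletion applies to /p/.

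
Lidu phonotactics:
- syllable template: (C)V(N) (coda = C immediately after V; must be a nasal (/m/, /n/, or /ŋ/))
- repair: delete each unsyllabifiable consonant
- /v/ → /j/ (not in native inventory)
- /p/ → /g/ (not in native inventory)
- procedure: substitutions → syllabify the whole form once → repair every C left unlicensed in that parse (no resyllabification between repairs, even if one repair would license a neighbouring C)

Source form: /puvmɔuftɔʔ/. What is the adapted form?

Substitution: /p/ → /g/, /v/ → /j/, giving /gujmɔuftɔʔ/.
Under (C)V(N), the unsyllabifiable consonants are /j/, /f/, /ʔ/ (only a nasal (/m/, /n/, or /ŋ/) is licensed in coda position; onsets are limited to one consonant).
Deletion applies to /j/, /f/, /ʔ/.

gumɔutɔ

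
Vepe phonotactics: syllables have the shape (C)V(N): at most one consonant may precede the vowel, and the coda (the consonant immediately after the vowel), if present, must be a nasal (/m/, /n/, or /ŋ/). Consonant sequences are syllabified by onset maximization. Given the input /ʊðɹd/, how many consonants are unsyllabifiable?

3

Syllabifying with onset maximization leaves /ð/, /ɹ/, /d/ stranded (only a nasal (/m/, /n/, or /ŋ/) is licensed in coda position; onsets are limited to one consonant).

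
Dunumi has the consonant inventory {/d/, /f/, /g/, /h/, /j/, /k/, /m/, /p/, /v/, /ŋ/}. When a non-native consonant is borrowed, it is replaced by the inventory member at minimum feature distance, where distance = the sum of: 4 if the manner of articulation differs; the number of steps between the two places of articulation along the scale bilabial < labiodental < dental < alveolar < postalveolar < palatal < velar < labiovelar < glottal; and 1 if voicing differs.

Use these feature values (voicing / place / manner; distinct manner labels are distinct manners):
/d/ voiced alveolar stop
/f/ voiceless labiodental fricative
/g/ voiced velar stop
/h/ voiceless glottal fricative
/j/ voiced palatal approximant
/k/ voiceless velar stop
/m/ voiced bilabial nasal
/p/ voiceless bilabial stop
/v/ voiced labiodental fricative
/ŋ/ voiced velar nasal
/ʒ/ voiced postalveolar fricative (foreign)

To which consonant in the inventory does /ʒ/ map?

v

/v/ is closest: same manner (fricative), place distance 3 (postalveolar→labiodental), same voicing; total 3. Next closest is /f/ at distance 4.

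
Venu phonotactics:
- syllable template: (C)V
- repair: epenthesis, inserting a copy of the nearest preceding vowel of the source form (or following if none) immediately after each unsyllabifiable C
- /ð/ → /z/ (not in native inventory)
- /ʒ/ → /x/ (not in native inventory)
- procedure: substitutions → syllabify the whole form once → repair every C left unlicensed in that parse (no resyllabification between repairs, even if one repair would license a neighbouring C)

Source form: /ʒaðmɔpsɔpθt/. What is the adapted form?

xazamɔpɔsɔpɔθɔtɔ

Substitution: /ʒ/ → /x/, /ð/ → /z/, giving /xazmɔpsɔpθt/.
Syllabifying with onset maximization leaves /z/, /p/, /p/, /θ/, /t/ stranded (no codas are permitted; onsets are limited to one consonant).
Epenthesis after each stranded consonant: /z/ → /za/, /p/ → /pɔ/, /p/ → /pɔ/, /θ/ → /θɔ/, /t/ → /tɔ/.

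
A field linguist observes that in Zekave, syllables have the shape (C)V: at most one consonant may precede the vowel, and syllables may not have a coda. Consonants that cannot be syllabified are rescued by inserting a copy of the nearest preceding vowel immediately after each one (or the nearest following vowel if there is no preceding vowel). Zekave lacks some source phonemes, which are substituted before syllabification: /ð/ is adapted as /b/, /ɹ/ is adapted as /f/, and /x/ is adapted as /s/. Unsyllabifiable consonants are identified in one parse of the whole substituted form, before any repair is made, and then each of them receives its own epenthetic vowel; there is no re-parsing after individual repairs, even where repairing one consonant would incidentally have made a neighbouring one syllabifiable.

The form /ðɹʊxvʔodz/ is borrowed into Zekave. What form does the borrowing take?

Substitution: /ð/ → /b/, /ɹ/ → /f/, /x/ → /s/, giving /bfʊsvʔodz/.
Syllabifying with onset maximization leaves /b/, /s/, /v/, /d/, /z/ stranded (no codas are permitted; onsets are limited to one consonant).
Inserting the epenthetic vowel yields /b/ → /bʊ/, /s/ → /sʊ/, /v/ → /vʊ/, /d/ → /do/, /z/ → /zo/.

bʊfʊsʊvʊʔodozo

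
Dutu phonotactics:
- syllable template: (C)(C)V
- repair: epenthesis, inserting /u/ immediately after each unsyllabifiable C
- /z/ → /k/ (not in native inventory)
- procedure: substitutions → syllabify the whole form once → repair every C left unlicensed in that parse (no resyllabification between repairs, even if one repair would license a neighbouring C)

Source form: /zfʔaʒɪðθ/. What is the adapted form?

Substitution: /z/ → /k/, giving /kfʔaʒɪðθ/.
Syllabifying with onset maximization leaves /k/, /ð/, /θ/ stranded (no codas are permitted; onsets may contain at most 2 consonants).
Epenthesis after each stranded consonant: /k/ → /ku/, /ð/ → /ðu/, /θ/ → /θu/.

kufʔaʒɪðuθu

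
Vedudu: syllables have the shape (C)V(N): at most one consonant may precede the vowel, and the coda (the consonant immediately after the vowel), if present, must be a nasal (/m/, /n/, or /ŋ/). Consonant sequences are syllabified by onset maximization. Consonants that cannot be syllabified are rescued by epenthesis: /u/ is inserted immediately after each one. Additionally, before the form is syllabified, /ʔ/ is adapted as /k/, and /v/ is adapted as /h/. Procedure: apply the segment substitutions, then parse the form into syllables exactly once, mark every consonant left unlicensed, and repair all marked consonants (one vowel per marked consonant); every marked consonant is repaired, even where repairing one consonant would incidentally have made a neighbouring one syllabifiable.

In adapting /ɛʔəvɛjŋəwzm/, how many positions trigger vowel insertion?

After substitution the input is /ɛkəhɛjŋəwzm/.
The unsyllabifiable consonants are /j/, /w/, /z/, /m/; each receives one epenthetic vowel.

4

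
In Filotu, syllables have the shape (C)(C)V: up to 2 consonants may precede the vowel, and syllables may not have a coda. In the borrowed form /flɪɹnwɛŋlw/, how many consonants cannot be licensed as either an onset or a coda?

4

Under (C)(C)V, the unsyllabifiable consonants are /ɹ/, /ŋ/, /l/, /w/ (no codas are permitted; onsets may contain at most 2 consonants).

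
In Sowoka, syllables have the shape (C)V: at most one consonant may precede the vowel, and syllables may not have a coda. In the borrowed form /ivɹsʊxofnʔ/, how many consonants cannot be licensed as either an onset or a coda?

5

Under (C)V, the unsyllabifiable consonants are /v/, /ɹ/, /f/, /n/, /ʔ/ (no codas are permitted; onsets are limited to one consonant).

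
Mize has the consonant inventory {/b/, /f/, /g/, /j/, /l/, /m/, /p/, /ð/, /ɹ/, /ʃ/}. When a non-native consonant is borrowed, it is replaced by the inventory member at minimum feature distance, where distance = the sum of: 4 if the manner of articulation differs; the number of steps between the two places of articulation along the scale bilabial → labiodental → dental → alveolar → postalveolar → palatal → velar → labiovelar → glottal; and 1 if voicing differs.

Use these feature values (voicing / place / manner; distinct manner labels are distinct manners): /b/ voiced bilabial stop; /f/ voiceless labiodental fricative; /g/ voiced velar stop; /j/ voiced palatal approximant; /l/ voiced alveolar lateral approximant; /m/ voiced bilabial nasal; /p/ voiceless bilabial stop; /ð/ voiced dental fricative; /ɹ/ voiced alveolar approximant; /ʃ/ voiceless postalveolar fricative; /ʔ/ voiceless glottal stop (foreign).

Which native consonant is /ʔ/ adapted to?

/g/ is closest: same manner (stop), place distance 2 (glottal→velar), voicing differs (+1); total 3. Next closest is /j/ at distance 8.

g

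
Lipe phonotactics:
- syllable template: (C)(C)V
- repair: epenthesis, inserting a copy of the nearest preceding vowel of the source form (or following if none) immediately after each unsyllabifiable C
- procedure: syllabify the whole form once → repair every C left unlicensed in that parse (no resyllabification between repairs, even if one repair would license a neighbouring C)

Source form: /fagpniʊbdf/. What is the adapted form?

fagapniʊbʊdʊfʊ

Under (C)(C)V, the unsyllabifiable consonants are /g/, /b/, /d/, /f/ (no codas are permitted; onsets may contain at most 2 consonants).
Inserting the epenthetic vowel yields /g/ → /ga/, /b/ → /bʊ/, /d/ → /dʊ/, /f/ → /fʊ/.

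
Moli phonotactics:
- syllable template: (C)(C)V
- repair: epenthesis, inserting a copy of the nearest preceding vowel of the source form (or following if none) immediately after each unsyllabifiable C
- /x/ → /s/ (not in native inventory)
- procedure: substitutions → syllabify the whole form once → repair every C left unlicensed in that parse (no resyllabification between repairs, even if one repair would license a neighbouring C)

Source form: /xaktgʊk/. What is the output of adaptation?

Substitution: /x/ → /s/, giving /saktgʊk/.
Syllabifying with onset maximization leaves /k/, /k/ stranded (no codas are permitted; onsets may contain at most 2 consonants).
Epenthesis after each stranded consonant: /k/ → /ka/, /k/ → /kʊ/.

sakatgʊkʊ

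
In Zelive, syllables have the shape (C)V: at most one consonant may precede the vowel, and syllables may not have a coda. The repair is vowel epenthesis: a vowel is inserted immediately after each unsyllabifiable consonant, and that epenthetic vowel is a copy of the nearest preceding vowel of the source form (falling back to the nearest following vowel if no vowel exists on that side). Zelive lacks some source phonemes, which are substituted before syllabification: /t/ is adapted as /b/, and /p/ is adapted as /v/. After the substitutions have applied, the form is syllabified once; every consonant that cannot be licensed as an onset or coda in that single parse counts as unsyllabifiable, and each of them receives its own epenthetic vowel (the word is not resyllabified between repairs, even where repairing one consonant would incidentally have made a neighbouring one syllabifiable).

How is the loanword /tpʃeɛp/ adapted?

Substitution: /t/ → /b/, /p/ → /v/, giving /bvʃeɛv/.
Syllabifying with onset maximization leaves /b/, /v/, /v/ stranded (no codas are permitted; onsets are limited to one consonant).
Inserting the epenthetic vowel yields /b/ → /be/, /v/ → /ve/, /v/ → /vɛ/.

beveʃeɛvɛ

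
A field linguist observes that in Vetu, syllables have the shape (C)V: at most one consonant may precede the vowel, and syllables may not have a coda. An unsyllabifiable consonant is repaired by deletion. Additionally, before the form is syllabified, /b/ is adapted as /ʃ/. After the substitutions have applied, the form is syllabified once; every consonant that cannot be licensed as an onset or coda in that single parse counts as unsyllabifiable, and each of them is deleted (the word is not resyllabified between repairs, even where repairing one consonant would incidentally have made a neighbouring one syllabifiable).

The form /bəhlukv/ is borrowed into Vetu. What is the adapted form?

Substitution: /b/ → /ʃ/, giving /ʃəhlukv/.
Syllabifying with onset maximization leaves /h/, /k/, /v/ stranded (no codas are permitted; onsets are limited to one consonant).
Each unlicensed consonant is deleted: /h/, /k/, /v/.

ʃəlu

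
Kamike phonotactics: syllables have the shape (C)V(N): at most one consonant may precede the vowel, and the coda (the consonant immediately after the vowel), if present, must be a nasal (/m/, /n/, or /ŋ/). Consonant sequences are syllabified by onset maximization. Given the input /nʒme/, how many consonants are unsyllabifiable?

2

Syllabifying with onset maximization leaves /n/, /ʒ/ stranded (only a nasal (/m/, /n/, or /ŋ/) is licensed in coda position; onsets are limited to one consonant).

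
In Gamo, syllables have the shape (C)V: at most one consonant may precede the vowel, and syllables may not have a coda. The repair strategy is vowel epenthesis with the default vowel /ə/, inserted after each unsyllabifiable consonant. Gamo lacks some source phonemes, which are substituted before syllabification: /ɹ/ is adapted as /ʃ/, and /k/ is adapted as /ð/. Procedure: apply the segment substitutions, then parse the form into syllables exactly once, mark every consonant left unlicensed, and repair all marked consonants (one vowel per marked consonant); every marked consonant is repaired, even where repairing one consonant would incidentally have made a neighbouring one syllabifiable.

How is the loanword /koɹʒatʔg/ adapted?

ðoʃəʒatəʔəgə

Substitution: /k/ → /ð/, /ɹ/ → /ʃ/, giving /ðoʃʒatʔg/.
Under (C)V, the unsyllabifiable consonants are /ʃ/, /t/, /ʔ/, /g/ (no codas are permitted; onsets are limited to one consonant).
Epenthesis after each stranded consonant: /ʃ/ → /ʃə/, /t/ → /tə/, /ʔ/ → /ʔə/, /g/ → /gə/.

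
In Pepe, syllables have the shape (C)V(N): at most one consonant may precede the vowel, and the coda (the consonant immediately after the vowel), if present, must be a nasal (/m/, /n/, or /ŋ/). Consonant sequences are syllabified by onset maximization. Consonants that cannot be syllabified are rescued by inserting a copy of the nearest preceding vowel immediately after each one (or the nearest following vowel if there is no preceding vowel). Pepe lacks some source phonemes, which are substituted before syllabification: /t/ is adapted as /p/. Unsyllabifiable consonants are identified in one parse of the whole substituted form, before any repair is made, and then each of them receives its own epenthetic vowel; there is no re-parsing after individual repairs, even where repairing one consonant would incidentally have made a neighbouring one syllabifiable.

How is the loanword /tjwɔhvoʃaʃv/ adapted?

Substitution: /t/ → /p/, giving /pjwɔhvoʃaʃv/.
The consonants /p/, /j/, /h/, /ʃ/, /v/ cannot be parsed into a legal (C)V(N) syllable (only a nasal (/m/, /n/, or /ŋ/) is licensed in coda position; onsets are limited to one consonant).
Epenthesis after each stranded consonant: /p/ → /pɔ/, /j/ → /jɔ/, /h/ → /hɔ/, /ʃ/ → /ʃa/, /v/ → /va/.

pɔjɔwɔhɔvoʃaʃava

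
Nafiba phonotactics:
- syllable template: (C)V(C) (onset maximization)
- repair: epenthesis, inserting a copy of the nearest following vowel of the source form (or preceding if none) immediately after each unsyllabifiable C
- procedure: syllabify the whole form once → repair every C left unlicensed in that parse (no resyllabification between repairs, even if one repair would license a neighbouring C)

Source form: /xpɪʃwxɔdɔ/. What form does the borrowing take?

Under (C)V(C), the unsyllabifiable consonants are /x/, /w/ (at most one coda consonant is licensed; onsets are limited to one consonant).
Each unlicensed consonant becomes the onset of a new syllable: /x/ → /xɪ/, /w/ → /wɔ/.

xɪpɪʃwɔxɔdɔ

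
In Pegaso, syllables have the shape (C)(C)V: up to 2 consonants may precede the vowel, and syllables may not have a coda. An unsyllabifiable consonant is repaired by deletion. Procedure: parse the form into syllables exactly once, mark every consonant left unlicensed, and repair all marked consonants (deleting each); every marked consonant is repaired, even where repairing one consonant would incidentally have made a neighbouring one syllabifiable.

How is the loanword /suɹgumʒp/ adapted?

Under (C)(C)V, the unsyllabifiable consonants are /m/, /ʒ/, /p/ (no codas are permitted; onsets may contain at most 2 consonants).
Deleting the stranded consonants removes /m/, /ʒ/, /p/.

suɹgu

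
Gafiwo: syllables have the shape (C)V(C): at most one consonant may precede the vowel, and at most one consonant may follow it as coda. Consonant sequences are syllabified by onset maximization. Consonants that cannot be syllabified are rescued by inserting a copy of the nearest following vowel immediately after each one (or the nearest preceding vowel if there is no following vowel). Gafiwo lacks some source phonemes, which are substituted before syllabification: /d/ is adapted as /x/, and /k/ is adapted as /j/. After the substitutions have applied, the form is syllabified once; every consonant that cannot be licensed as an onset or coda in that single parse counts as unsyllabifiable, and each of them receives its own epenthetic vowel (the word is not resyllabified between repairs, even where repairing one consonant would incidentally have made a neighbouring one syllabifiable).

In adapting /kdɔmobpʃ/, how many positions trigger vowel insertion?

3

After substitution the input is /jxɔmobpʃ/.
The unsyllabifiable consonants are /j/, /p/, /ʃ/; each receives one epenthetic vowel.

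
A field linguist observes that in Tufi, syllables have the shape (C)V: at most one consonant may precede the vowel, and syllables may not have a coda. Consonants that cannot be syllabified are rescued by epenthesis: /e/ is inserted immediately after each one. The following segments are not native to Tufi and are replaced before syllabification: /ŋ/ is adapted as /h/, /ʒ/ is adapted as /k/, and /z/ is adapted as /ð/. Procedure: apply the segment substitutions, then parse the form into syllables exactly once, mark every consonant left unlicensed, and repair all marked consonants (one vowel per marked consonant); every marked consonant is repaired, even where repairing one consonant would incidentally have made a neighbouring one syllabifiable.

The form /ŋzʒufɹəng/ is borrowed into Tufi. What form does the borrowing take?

heðekufeɹənege

Substitution: /ŋ/ → /h/, /z/ → /ð/, /ʒ/ → /k/, giving /hðkufɹəng/.
The consonants /h/, /ð/, /f/, /n/, /g/ cannot be parsed into a legal (C)V syllable (no codas are permitted; onsets are limited to one consonant).
Inserting the epenthetic vowel yields /h/ → /he/, /ð/ → /ðe/, /f/ → /fe/, /n/ → /ne/, /g/ → /ge/.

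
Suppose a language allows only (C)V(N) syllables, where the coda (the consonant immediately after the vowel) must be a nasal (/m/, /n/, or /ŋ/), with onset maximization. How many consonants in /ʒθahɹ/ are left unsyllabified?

3

The consonants /ʒ/, /h/, /ɹ/ cannot be parsed into a legal (C)V(N) syllable (only a nasal (/m/, /n/, or /ŋ/) is licensed in coda position; onsets are limited to one consonant).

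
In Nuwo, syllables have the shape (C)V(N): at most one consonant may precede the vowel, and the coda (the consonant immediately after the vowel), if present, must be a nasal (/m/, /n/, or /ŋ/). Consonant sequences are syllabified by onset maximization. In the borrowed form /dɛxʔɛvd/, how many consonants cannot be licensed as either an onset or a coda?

The consonants /x/, /v/, /d/ cannot be parsed into a legal (C)V(N) syllable (only a nasal (/m/, /n/, or /ŋ/) is licensed in coda position; onsets are limited to one consonant).

3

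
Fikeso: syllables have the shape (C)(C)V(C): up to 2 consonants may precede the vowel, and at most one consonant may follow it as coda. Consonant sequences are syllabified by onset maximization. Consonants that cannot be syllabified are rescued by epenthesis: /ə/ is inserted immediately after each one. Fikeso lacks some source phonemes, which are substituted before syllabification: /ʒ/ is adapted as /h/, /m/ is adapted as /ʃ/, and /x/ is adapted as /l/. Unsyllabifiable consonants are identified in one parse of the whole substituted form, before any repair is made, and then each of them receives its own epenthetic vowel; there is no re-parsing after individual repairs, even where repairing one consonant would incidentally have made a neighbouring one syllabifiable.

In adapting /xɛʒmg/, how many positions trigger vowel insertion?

2

After substitution the input is /lɛhʃg/.
The unsyllabifiable consonants are /ʃ/, /g/; each receives one epenthetic vowel.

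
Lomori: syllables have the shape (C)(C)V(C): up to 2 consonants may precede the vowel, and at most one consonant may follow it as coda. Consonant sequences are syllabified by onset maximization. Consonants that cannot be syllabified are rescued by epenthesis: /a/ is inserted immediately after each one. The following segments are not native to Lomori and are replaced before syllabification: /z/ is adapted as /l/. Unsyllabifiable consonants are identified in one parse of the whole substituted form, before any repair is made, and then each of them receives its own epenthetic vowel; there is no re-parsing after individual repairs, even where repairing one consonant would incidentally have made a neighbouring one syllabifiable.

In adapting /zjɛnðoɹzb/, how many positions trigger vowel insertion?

After substitution the input is /ljɛnðoɹlb/.
The unsyllabifiable consonants are /l/, /b/; each receives one epenthetic vowel.

2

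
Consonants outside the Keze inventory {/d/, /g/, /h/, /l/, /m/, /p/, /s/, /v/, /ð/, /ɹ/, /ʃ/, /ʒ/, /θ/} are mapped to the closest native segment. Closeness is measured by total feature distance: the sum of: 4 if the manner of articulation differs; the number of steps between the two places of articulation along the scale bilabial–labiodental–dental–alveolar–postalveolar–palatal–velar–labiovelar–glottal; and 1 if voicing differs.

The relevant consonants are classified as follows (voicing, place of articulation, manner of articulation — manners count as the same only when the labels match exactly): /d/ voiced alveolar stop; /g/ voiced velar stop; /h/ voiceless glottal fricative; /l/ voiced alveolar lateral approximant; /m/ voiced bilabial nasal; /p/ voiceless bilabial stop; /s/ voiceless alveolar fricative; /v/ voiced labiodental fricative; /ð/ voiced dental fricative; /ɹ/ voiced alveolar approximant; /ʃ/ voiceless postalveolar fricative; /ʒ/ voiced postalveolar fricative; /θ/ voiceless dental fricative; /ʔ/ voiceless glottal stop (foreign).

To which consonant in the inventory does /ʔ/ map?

/g/ is closest: same manner (stop), place distance 2 (glottal→velar), voicing differs (+1); total 3. Next closest is /h/ at distance 4.

g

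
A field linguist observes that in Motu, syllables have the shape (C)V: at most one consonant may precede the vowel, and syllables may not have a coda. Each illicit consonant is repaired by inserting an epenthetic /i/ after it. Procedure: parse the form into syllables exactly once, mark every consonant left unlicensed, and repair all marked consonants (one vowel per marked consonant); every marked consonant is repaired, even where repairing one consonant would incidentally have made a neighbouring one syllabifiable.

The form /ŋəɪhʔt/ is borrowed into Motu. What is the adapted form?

The consonants /h/, /ʔ/, /t/ cannot be parsed into a legal (C)V syllable (no codas are permitted; onsets are limited to one consonant).
Epenthesis after each stranded consonant: /h/ → /hi/, /ʔ/ → /ʔi/, /t/ → /ti/.

ŋəɪhiʔiti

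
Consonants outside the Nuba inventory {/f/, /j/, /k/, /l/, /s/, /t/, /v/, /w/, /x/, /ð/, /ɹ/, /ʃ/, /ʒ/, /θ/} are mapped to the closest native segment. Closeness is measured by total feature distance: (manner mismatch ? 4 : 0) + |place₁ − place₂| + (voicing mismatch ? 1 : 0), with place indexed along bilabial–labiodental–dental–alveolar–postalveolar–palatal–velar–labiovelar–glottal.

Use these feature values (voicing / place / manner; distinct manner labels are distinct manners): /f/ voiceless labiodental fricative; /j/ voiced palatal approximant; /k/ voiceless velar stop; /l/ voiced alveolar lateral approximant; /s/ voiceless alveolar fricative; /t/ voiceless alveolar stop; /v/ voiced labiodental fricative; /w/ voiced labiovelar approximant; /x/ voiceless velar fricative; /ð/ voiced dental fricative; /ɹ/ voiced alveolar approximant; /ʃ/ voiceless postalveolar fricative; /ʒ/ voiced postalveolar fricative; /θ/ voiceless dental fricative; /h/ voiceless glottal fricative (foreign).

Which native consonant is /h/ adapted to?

/x/ is closest: same manner (fricative), place distance 2 (glottal→velar), same voicing; total 2. Next closest is /ʃ/ at distance 4.

x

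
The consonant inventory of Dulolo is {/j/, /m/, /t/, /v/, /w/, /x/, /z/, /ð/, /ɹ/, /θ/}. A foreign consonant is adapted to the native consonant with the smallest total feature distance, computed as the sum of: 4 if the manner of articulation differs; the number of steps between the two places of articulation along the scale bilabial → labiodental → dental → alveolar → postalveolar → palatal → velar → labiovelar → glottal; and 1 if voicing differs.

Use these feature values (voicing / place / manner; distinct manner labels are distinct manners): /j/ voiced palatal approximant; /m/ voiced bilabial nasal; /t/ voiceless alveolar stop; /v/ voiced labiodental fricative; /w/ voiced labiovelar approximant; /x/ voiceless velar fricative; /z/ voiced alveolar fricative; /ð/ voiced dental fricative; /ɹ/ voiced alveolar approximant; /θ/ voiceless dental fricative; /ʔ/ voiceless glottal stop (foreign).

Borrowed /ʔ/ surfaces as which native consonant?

t

/t/ is closest: same manner (stop), place distance 5 (glottal→alveolar), same voicing; total 5. Next closest is /w/ at distance 6.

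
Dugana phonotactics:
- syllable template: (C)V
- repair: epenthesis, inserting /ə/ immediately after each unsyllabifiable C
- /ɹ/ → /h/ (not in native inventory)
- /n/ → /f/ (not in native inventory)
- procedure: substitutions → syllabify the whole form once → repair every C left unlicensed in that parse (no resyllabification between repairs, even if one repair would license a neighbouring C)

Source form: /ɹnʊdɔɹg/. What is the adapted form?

Substitution: /ɹ/ → /h/, /n/ → /f/, giving /hfʊdɔhg/.
Under (C)V, the unsyllabifiable consonants are /h/, /h/, /g/ (no codas are permitted; onsets are limited to one consonant).
Each unlicensed consonant becomes the onset of a new syllable: /h/ → /hə/, /h/ → /hə/, /g/ → /gə/.

həfʊdɔhəgə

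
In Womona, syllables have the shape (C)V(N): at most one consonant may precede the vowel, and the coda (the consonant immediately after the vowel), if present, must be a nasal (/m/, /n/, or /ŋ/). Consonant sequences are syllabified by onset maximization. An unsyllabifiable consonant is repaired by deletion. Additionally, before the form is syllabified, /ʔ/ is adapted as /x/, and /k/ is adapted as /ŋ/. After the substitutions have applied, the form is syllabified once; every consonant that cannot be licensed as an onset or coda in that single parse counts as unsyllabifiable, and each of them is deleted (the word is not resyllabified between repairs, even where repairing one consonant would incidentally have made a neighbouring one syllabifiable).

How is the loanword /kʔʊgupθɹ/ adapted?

xʊgu

Substitution: /k/ → /ŋ/, /ʔ/ → /x/, giving /ŋxʊgupθɹ/.
Under (C)V(N), the unsyllabifiable consonants are /ŋ/, /p/, /θ/, /ɹ/ (only a nasal (/m/, /n/, or /ŋ/) is licensed in coda position; onsets are limited to one consonant).
Deleting the stranded consonants removes /ŋ/, /p/, /θ/, /ɹ/.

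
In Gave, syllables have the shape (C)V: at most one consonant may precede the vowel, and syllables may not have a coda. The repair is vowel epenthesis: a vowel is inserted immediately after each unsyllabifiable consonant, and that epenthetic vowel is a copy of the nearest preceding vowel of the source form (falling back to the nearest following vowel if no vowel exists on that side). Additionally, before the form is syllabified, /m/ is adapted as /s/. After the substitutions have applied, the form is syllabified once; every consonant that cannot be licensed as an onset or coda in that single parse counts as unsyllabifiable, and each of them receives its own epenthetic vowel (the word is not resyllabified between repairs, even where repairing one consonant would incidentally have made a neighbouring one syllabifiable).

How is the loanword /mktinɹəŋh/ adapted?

Substitution: /m/ → /s/, giving /sktinɹəŋh/.
The consonants /s/, /k/, /n/, /ŋ/, /h/ cannot be parsed into a legal (C)V syllable (no codas are permitted; onsets are limited to one consonant).
Inserting the epenthetic vowel yields /s/ → /si/, /k/ → /ki/, /n/ → /ni/, /ŋ/ → /ŋə/, /h/ → /hə/.

sikitiniɹəŋəhə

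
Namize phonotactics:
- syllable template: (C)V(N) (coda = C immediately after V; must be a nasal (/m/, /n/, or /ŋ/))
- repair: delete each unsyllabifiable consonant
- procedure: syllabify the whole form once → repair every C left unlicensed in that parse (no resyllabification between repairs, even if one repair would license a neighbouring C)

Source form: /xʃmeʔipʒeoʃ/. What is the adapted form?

meʔiʒeo

Syllabifying with onset maximization leaves /x/, /ʃ/, /p/, /ʃ/ stranded (only a nasal (/m/, /n/, or /ŋ/) is licensed in coda position; onsets are limited to one consonant).
Each unlicensed consonant is deleted: /x/, /ʃ/, /p/, /ʃ/.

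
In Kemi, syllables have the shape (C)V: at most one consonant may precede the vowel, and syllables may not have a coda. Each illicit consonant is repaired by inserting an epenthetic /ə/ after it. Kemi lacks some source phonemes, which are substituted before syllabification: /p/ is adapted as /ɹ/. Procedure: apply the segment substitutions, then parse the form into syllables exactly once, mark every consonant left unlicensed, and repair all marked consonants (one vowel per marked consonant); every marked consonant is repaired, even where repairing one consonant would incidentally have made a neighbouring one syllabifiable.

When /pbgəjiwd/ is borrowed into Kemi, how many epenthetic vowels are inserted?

4

After substitution the input is /ɹbgəjiwd/.
The unsyllabifiable consonants are /ɹ/, /b/, /w/, /d/; each receives one epenthetic vowel.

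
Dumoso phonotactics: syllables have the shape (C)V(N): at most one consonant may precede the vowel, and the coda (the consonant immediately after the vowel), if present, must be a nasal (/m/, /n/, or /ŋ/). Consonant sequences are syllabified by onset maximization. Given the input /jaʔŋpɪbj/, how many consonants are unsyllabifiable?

4

The consonants /ʔ/, /ŋ/, /b/, /j/ cannot be parsed into a legal (C)V(N) syllable (only a nasal (/m/, /n/, or /ŋ/) is licensed in coda position; onsets are limited to one consonant).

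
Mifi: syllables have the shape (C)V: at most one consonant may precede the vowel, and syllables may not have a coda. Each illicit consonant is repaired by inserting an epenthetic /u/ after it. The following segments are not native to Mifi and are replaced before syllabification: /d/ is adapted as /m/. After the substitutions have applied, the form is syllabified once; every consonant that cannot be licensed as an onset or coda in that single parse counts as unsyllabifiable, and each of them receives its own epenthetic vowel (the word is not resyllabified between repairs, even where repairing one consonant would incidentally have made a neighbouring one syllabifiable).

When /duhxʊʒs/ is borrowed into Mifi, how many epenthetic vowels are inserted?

3

After substitution the input is /muhxʊʒs/.
The unsyllabifiable consonants are /h/, /ʒ/, /s/; each receives one epenthetic vowel.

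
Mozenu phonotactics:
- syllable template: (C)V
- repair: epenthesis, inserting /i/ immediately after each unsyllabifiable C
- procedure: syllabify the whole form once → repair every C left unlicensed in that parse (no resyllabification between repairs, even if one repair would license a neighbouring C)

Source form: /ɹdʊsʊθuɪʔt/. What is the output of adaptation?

Under (C)V, the unsyllabifiable consonants are /ɹ/, /ʔ/, /t/ (no codas are permitted; onsets are limited to one consonant).
Inserting the epenthetic vowel yields /ɹ/ → /ɹi/, /ʔ/ → /ʔi/, /t/ → /ti/.

ɹidʊsʊθuɪʔiti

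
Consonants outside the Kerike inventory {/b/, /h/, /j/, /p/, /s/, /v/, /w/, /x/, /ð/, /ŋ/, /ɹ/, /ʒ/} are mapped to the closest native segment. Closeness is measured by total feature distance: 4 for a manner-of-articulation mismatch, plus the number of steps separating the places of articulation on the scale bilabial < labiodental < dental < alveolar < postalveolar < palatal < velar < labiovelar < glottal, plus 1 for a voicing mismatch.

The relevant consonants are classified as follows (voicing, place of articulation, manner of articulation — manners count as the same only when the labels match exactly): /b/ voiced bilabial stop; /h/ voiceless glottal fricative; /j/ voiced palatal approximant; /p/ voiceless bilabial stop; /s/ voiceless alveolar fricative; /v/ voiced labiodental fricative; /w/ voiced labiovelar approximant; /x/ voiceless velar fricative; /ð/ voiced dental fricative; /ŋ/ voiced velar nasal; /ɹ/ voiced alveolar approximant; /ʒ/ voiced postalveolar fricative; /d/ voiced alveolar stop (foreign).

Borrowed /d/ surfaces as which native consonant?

b

/b/ is closest: same manner (stop), place distance 3 (alveolar→bilabial), same voicing; total 3. Next closest is /p/ at distance 4.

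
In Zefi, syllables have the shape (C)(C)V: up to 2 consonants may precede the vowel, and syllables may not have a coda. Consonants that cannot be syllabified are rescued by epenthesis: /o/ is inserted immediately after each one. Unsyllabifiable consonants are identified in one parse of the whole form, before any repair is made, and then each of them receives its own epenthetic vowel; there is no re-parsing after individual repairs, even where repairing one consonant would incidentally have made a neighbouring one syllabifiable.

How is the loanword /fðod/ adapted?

The consonants /d/ cannot be parsed into a legal (C)(C)V syllable (no codas are permitted; onsets may contain at most 2 consonants).
Each unlicensed consonant becomes the onset of a new syllable: /d/ → /do/.

fðodo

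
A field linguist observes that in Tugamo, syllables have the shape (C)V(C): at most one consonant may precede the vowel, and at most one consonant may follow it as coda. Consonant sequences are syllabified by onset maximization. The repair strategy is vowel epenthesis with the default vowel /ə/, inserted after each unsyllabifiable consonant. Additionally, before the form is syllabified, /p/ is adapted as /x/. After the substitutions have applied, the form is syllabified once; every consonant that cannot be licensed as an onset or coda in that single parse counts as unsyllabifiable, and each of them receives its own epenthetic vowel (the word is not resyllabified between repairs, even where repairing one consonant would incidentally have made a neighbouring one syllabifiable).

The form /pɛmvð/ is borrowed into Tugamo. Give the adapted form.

Substitution: /p/ → /x/, giving /xɛmvð/.
Under (C)V(C), the unsyllabifiable consonants are /v/, /ð/ (at most one coda consonant is licensed; onsets are limited to one consonant).
Inserting the epenthetic vowel yields /v/ → /və/, /ð/ → /ðə/.

xɛmvəðə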